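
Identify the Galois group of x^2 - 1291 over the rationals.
Gal(K/Q) = Z/2Z (cyclic of order 2)

x^2 - 1291 is irreducible over Q since 1291 is not a rational square. The splitting field Q(sqrt(1291)) has degree 2 over Q, and its unique nontrivial automorphism is sqrt(1291) ↦ -sqrt(1291). Hence Gal(Q(sqrt(1291))/Q) = Z/2Z.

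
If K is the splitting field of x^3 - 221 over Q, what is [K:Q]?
[K:Q] = 6

x^3 - 221 has one real root r = 221^(1/3) and two complex roots r*zeta_3, r*zeta_3^2 where zeta_3 = e^(2*pi*i/3). The splitting field is Q(r, zeta_3). [Q(r):Q] = 3 and [Q(zeta_3):Q] = 2 with gcd = 1, so [Q(r, zeta_3):Q] = 3 * 2 = 6.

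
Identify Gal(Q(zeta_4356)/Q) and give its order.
|Gal(Q(zeta_4356)/Q)| = phi(4356) = 1320; group ≅ (Z/4356Z)^* ≅ Z/2Z × Z/6Z × Z/110Z

The n-th cyclotomic polynomial Φ_4356(x) is the minimal polynomial of zeta_4356 over Q and has degree phi(4356) = 1320. So Q(zeta_4356) is a degree-1320 Galois extension with Galois group (Z/4356Z)^*. By CRT, (Z/4356Z)^* ≅ (Z/4Z)^* × (Z/9Z)^* × (Z/121Z)^*. Each prime-power unit group is (Z/4Z)^* ≅ Z/2Z; (Z/9Z)^* ≅ Z/6Z; (Z/121Z)^* ≅ Z/110Z. Hence Gal(Q(zeta_4356)/Q) ≅ Z/2Z × Z/6Z × Z/110Z.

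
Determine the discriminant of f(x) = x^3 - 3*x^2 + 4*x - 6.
Δ = -436

For x^3 + a x^2 + b x + c the discriminant is Δ = 18 a b c - 4 a^3 c + a^2 b^2 - 4 b^3 - 27 c^2.
Plug a = -3, b = 4, c = -6:
  18*(-3)*(4)*(-6) - 4*(-3)^3*(-6) + (-3)^2*(4)^2 - 4*(4)^3 - 27*(-6)^2
  = 1296 + (-648) + 144 + (-256) + (-972)
  = -436.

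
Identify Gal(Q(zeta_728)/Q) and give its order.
|Gal(Q(zeta_728)/Q)| = phi(728) = 288; group ≅ (Z/728Z)^* ≅ Z/2Z × Z/2Z × Z/6Z × Z/12Z

The n-th cyclotomic polynomial Φ_728(x) is the minimal polynomial of zeta_728 over Q and has degree phi(728) = 288. So Q(zeta_728) is a degree-288 Galois extension with Galois group (Z/728Z)^*. By CRT, (Z/728Z)^* ≅ (Z/8Z)^* × (Z/7Z)^* × (Z/13Z)^*. Each prime-power unit group is (Z/8Z)^* ≅ Z/2Z × Z/2Z; (Z/7Z)^* ≅ Z/6Z; (Z/13Z)^* ≅ Z/12Z. Hence Gal(Q(zeta_728)/Q) ≅ Z/2Z × Z/2Z × Z/6Z × Z/12Z.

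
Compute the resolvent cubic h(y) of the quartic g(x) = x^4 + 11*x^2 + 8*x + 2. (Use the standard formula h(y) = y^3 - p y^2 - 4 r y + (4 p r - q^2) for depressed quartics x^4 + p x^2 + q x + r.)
h(y) = y^3 - 11*y^2 - 8*y + 24

Identify coefficients: p = 11, q = 8, r = 2.
Plug into h(y) = y^3 - p y^2 - 4 r y + (4 p r - q^2):
  h(y) = y^3 - (11) y^2 - 4*(2) y + (4*(11)*(2) - (8)^2)
       = y^3 + (-11) y^2 + (-8) y + (24).
Simplifying: h(y) = y^3 - 11*y^2 - 8*y + 24.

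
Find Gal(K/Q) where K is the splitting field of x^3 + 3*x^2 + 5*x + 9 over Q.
Gal(K/Q) = S_3 (symmetric group of order 6)

Compute the discriminant of x^3 + (3)*x^2 + (5)*x + (9): Δ = -1004. Since Δ is not a rational square, the Galois group is not contained in A_3; it must be the full S_3 (irreducibility of the cubic rules out anything smaller).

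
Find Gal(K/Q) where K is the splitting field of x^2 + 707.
Gal(K/Q) = Z/2Z (cyclic of order 2)

x^2 + 707 is irreducible over Q since -707 is not a rational square. The splitting field Q(sqrt(-707)) has degree 2 over Q, and its unique nontrivial automorphism is sqrt(-707) ↦ -sqrt(-707). Hence Gal(Q(sqrt(-707))/Q) = Z/2Z.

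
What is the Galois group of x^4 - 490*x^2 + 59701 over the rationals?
Gal(K/Q) = V_4 (Klein four-group, Z/2Z × Z/2Z)

f factors as (x^2 - 227)(x^2 - 263), so the splitting field is K = Q(sqrt(227), sqrt(263)). The elements 227, 263, 59701 are all non-squares in Q, so sqrt(227) and sqrt(263) generate independent quadratic extensions. Thus [K:Q] = 4 and Gal(K/Q) is generated by the two order-2 automorphisms sqrt(227) ↦ -sqrt(227) and sqrt(263) ↦ -sqrt(263), giving V_4.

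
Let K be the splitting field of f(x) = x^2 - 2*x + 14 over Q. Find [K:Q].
[K:Q] = 2

The discriminant of x^2 + (-2)*x + (14) is b^2 - 4c = 4 - (56) = -52. Since -52 is not a perfect square in Q, the polynomial is irreducible over Q. Its two roots generate a degree-2 extension, so [K:Q] = 2.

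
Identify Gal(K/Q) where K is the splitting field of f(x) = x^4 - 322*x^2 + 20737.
Gal(K/Q) = V_4 (Klein four-group, Z/2Z × Z/2Z)

f factors as (x^2 - 89)(x^2 - 233), so the splitting field is K = Q(sqrt(89), sqrt(233)). The elements 89, 233, 20737 are all non-squares in Q, so sqrt(89) and sqrt(233) generate independent quadratic extensions. Thus [K:Q] = 4 and Gal(K/Q) is generated by the two order-2 automorphisms sqrt(89) ↦ -sqrt(89) and sqrt(233) ↦ -sqrt(233), giving V_4.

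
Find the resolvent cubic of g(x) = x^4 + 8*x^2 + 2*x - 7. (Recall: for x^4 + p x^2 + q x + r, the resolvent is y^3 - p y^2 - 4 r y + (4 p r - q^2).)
h(y) = y^3 - 8*y^2 + 28*y - 228

Identify coefficients: p = 8, q = 2, r = -7.
Plug into h(y) = y^3 - p y^2 - 4 r y + (4 p r - q^2):
  h(y) = y^3 - (8) y^2 - 4*(-7) y + (4*(8)*(-7) - (2)^2)
       = y^3 + (-8) y^2 + (28) y + (-228).
Simplifying: h(y) = y^3 - 8*y^2 + 28*y - 228.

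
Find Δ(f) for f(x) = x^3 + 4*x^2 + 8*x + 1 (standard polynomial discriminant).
Δ = -731

For x^3 + a x^2 + b x + c the discriminant is Δ = 18 a b c - 4 a^3 c + a^2 b^2 - 4 b^3 - 27 c^2.
Plug a = 4, b = 8, c = 1:
  18*(4)*(8)*(1) - 4*(4)^3*(1) + (4)^2*(8)^2 - 4*(8)^3 - 27*(1)^2
  = 576 + (-256) + 1024 + (-2048) + (-27)
  = -731.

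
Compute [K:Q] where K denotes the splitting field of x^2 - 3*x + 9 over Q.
[K:Q] = 2

The discriminant of x^2 + (-3)*x + (9) is b^2 - 4c = 9 - (36) = -27. Since -27 is not a perfect square in Q, the polynomial is irreducible over Q. Its two roots generate a degree-2 extension, so [K:Q] = 2.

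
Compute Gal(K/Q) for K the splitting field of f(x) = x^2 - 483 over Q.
Gal(K/Q) = Z/2Z (cyclic of order 2)

x^2 - 483 is irreducible over Q since 483 is not a rational square. The splitting field Q(sqrt(483)) has degree 2 over Q, and its unique nontrivial automorphism is sqrt(483) ↦ -sqrt(483). Hence Gal(Q(sqrt(483))/Q) = Z/2Z.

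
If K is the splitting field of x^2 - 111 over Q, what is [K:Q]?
[K:Q] = 2

The polynomial x^2 - 111 is irreducible over Q since 111 is not a perfect square. Its splitting field is Q(sqrt(111)), which has degree 2 over Q.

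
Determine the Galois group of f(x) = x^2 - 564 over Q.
Gal(K/Q) = Z/2Z (cyclic of order 2)

x^2 - 564 is irreducible over Q since 564 is not a rational square. The splitting field Q(sqrt(564)) has degree 2 over Q, and its unique nontrivial automorphism is sqrt(564) ↦ -sqrt(564). Hence Gal(Q(sqrt(564))/Q) = Z/2Z.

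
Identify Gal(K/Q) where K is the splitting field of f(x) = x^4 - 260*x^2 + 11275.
Gal(K/Q) = V_4 (Klein four-group, Z/2Z × Z/2Z)

f factors as (x^2 - 55)(x^2 - 205), so the splitting field is K = Q(sqrt(55), sqrt(205)). The elements 55, 205, 11275 are all non-squares in Q, so sqrt(55) and sqrt(205) generate independent quadratic extensions. Thus [K:Q] = 4 and Gal(K/Q) is generated by the two order-2 automorphisms sqrt(55) ↦ -sqrt(55) and sqrt(205) ↦ -sqrt(205), giving V_4.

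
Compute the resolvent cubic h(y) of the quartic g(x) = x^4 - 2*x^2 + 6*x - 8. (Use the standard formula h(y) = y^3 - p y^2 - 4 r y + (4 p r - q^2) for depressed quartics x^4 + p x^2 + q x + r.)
h(y) = y^3 + 2*y^2 + 32*y + 28

Identify coefficients: p = -2, q = 6, r = -8.
Plug into h(y) = y^3 - p y^2 - 4 r y + (4 p r - q^2):
  h(y) = y^3 - (-2) y^2 - 4*(-8) y + (4*(-2)*(-8) - (6)^2)
       = y^3 + (2) y^2 + (32) y + (28).
Simplifying: h(y) = y^3 + 2*y^2 + 32*y + 28.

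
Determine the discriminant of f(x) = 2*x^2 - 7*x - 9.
Δ = 121

For a quadratic a x^2 + b x + c the discriminant is Δ = b^2 - 4ac = (-7)^2 - 4*(2)*(-9) = 49 - (-72) = 121.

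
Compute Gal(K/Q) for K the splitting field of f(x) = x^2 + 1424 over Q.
Gal(K/Q) = Z/2Z (cyclic of order 2)

x^2 + 1424 is irreducible over Q since -1424 is not a rational square. The splitting field Q(sqrt(-1424)) has degree 2 over Q, and its unique nontrivial automorphism is sqrt(-1424) ↦ -sqrt(-1424). Hence Gal(Q(sqrt(-1424))/Q) = Z/2Z.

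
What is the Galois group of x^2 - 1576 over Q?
Gal(K/Q) = Z/2Z (cyclic of order 2)

x^2 - 1576 is irreducible over Q since 1576 is not a rational square. The splitting field Q(sqrt(1576)) has degree 2 over Q, and its unique nontrivial automorphism is sqrt(1576) ↦ -sqrt(1576). Hence Gal(Q(sqrt(1576))/Q) = Z/2Z.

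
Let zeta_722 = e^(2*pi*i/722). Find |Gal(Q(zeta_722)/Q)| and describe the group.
|Gal(Q(zeta_722)/Q)| = phi(722) = 342; group ≅ (Z/722Z)^* ≅ Z/342Z

The n-th cyclotomic polynomial Φ_722(x) is the minimal polynomial of zeta_722 over Q and has degree phi(722) = 342. So Q(zeta_722) is a degree-342 Galois extension with Galois group (Z/722Z)^*. By CRT, (Z/722Z)^* ≅ (Z/2Z)^* × (Z/361Z)^*. Each prime-power unit group is (Z/2Z)^* ≅ trivial group (order 1); (Z/361Z)^* ≅ Z/342Z. Hence Gal(Q(zeta_722)/Q) ≅ Z/342Z.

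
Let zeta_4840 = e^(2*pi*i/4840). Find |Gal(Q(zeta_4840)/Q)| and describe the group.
|Gal(Q(zeta_4840)/Q)| = phi(4840) = 1760; group ≅ (Z/4840Z)^* ≅ Z/2Z × Z/2Z × Z/4Z × Z/110Z

The n-th cyclotomic polynomial Φ_4840(x) is the minimal polynomial of zeta_4840 over Q and has degree phi(4840) = 1760. So Q(zeta_4840) is a degree-1760 Galois extension with Galois group (Z/4840Z)^*. By CRT, (Z/4840Z)^* ≅ (Z/8Z)^* × (Z/5Z)^* × (Z/121Z)^*. Each prime-power unit group is (Z/8Z)^* ≅ Z/2Z × Z/2Z; (Z/5Z)^* ≅ Z/4Z; (Z/121Z)^* ≅ Z/110Z. Hence Gal(Q(zeta_4840)/Q) ≅ Z/2Z × Z/2Z × Z/4Z × Z/110Z.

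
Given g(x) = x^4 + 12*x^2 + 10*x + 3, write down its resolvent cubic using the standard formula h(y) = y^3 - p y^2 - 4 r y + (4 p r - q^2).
h(y) = y^3 - 12*y^2 - 12*y + 44

Identify coefficients: p = 12, q = 10, r = 3.
Plug into h(y) = y^3 - p y^2 - 4 r y + (4 p r - q^2):
  h(y) = y^3 - (12) y^2 - 4*(3) y + (4*(12)*(3) - (10)^2)
       = y^3 + (-12) y^2 + (-12) y + (44).
Simplifying: h(y) = y^3 - 12*y^2 - 12*y + 44.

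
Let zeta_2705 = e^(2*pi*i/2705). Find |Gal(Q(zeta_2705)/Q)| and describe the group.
|Gal(Q(zeta_2705)/Q)| = phi(2705) = 2160; group ≅ (Z/2705Z)^* ≅ Z/4Z × Z/540Z

The n-th cyclotomic polynomial Φ_2705(x) is the minimal polynomial of zeta_2705 over Q and has degree phi(2705) = 2160. So Q(zeta_2705) is a degree-2160 Galois extension with Galois group (Z/2705Z)^*. By CRT, (Z/2705Z)^* ≅ (Z/5Z)^* × (Z/541Z)^*. Each prime-power unit group is (Z/5Z)^* ≅ Z/4Z; (Z/541Z)^* ≅ Z/540Z. Hence Gal(Q(zeta_2705)/Q) ≅ Z/4Z × Z/540Z.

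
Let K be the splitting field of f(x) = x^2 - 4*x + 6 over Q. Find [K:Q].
[K:Q] = 2

The discriminant of x^2 + (-4)*x + (6) is b^2 - 4c = 16 - (24) = -8. Since -8 is not a perfect square in Q, the polynomial is irreducible over Q. Its two roots generate a degree-2 extension, so [K:Q] = 2.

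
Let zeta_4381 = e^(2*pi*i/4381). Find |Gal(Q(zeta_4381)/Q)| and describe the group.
|Gal(Q(zeta_4381)/Q)| = phi(4381) = 4032; group ≅ (Z/4381Z)^* ≅ Z/12Z × Z/336Z

The n-th cyclotomic polynomial Φ_4381(x) is the minimal polynomial of zeta_4381 over Q and has degree phi(4381) = 4032. So Q(zeta_4381) is a degree-4032 Galois extension with Galois group (Z/4381Z)^*. By CRT, (Z/4381Z)^* ≅ (Z/13Z)^* × (Z/337Z)^*. Each prime-power unit group is (Z/13Z)^* ≅ Z/12Z; (Z/337Z)^* ≅ Z/336Z. Hence Gal(Q(zeta_4381)/Q) ≅ Z/12Z × Z/336Z.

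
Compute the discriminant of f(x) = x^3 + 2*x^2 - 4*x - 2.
Δ = 564

For x^3 + a x^2 + b x + c the discriminant is Δ = 18 a b c - 4 a^3 c + a^2 b^2 - 4 b^3 - 27 c^2.
Plug a = 2, b = -4, c = -2:
  18*(2)*(-4)*(-2) - 4*(2)^3*(-2) + (2)^2*(-4)^2 - 4*(-4)^3 - 27*(-2)^2
  = 288 + (64) + 64 + (256) + (-108)
  = 564.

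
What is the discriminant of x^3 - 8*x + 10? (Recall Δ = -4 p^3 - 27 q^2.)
Δ = -652

For a depressed cubic x^3 + p x + q the discriminant is Δ = -4 p^3 - 27 q^2 = -4*(-8)^3 - 27*(10)^2 = 2048 - 2700 = -652.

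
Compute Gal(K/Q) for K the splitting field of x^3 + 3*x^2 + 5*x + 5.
Gal(K/Q) = S_3 (symmetric group of order 6)

Compute the discriminant of x^3 + (3)*x^2 + (5)*x + (5): Δ = -140. Since Δ is not a rational square, the Galois group is not contained in A_3; it must be the full S_3 (irreducibility of the cubic rules out anything smaller).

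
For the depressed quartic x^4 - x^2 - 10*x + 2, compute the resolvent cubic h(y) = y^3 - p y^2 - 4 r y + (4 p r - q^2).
h(y) = y^3 + y^2 - 8*y - 108

Identify coefficients: p = -1, q = -10, r = 2.
Plug into h(y) = y^3 - p y^2 - 4 r y + (4 p r - q^2):
  h(y) = y^3 - (-1) y^2 - 4*(2) y + (4*(-1)*(2) - (-10)^2)
       = y^3 + (1) y^2 + (-8) y + (-108).
Simplifying: h(y) = y^3 + y^2 - 8*y - 108.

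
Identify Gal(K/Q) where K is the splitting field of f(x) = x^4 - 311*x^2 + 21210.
Gal(K/Q) = V_4 (Klein four-group, Z/2Z × Z/2Z)

f factors as (x^2 - 210)(x^2 - 101), so the splitting field is K = Q(sqrt(210), sqrt(101)). The elements 210, 101, 21210 are all non-squares in Q, so sqrt(210) and sqrt(101) generate independent quadratic extensions. Thus [K:Q] = 4 and Gal(K/Q) is generated by the two order-2 automorphisms sqrt(210) ↦ -sqrt(210) and sqrt(101) ↦ -sqrt(101), giving V_4.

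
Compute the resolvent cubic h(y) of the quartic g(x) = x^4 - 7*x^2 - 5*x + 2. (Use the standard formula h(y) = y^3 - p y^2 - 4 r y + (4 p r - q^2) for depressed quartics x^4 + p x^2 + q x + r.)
h(y) = y^3 + 7*y^2 - 8*y - 81

Identify coefficients: p = -7, q = -5, r = 2.
Plug into h(y) = y^3 - p y^2 - 4 r y + (4 p r - q^2):
  h(y) = y^3 - (-7) y^2 - 4*(2) y + (4*(-7)*(2) - (-5)^2)
       = y^3 + (7) y^2 + (-8) y + (-81).
Simplifying: h(y) = y^3 + 7*y^2 - 8*y - 81.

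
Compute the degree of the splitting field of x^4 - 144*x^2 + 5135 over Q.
[K:Q] = 4

f factors as (x^2 - 79)(x^2 - 65); the splitting field is K = Q(sqrt(79), sqrt(65)). Since 79, 65, and 5135 are all non-squares in Q, the three subfields Q(sqrt(79)), Q(sqrt(65)), Q(sqrt(5135)) are distinct degree-2 extensions, so [K:Q] = 4 (Klein four Galois group).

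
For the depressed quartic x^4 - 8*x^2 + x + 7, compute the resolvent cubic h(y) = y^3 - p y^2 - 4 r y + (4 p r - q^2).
h(y) = y^3 + 8*y^2 - 28*y - 225

Identify coefficients: p = -8, q = 1, r = 7.
Plug into h(y) = y^3 - p y^2 - 4 r y + (4 p r - q^2):
  h(y) = y^3 - (-8) y^2 - 4*(7) y + (4*(-8)*(7) - (1)^2)
       = y^3 + (8) y^2 + (-28) y + (-225).
Simplifying: h(y) = y^3 + 8*y^2 - 28*y - 225.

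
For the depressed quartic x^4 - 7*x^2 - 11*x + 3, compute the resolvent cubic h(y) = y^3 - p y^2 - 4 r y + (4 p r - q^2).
h(y) = y^3 + 7*y^2 - 12*y - 205

Identify coefficients: p = -7, q = -11, r = 3.
Plug into h(y) = y^3 - p y^2 - 4 r y + (4 p r - q^2):
  h(y) = y^3 - (-7) y^2 - 4*(3) y + (4*(-7)*(3) - (-11)^2)
       = y^3 + (7) y^2 + (-12) y + (-205).
Simplifying: h(y) = y^3 + 7*y^2 - 12*y - 205.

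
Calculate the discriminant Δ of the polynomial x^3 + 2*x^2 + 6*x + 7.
Δ = -755

For x^3 + a x^2 + b x + c the discriminant is Δ = 18 a b c - 4 a^3 c + a^2 b^2 - 4 b^3 - 27 c^2.
Plug a = 2, b = 6, c = 7:
  18*(2)*(6)*(7) - 4*(2)^3*(7) + (2)^2*(6)^2 - 4*(6)^3 - 27*(7)^2
  = 1512 + (-224) + 144 + (-864) + (-1323)
  = -755.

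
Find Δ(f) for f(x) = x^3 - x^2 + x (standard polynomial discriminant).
Δ = -3

For x^3 + a x^2 + b x + c the discriminant is Δ = 18 a b c - 4 a^3 c + a^2 b^2 - 4 b^3 - 27 c^2.
Plug a = -1, b = 1, c = 0:
  18*(-1)*(1)*(0) - 4*(-1)^3*(0) + (-1)^2*(1)^2 - 4*(1)^3 - 27*(0)^2
  = 0 + (0) + 1 + (-4) + (0)
  = -3.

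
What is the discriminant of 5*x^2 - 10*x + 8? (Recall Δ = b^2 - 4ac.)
Δ = -60

For a quadratic a x^2 + b x + c the discriminant is Δ = b^2 - 4ac = (-10)^2 - 4*(5)*(8) = 100 - (160) = -60.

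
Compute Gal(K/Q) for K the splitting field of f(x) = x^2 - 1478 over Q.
Gal(K/Q) = Z/2Z (cyclic of order 2)

x^2 - 1478 is irreducible over Q since 1478 is not a rational square. The splitting field Q(sqrt(1478)) has degree 2 over Q, and its unique nontrivial automorphism is sqrt(1478) ↦ -sqrt(1478). Hence Gal(Q(sqrt(1478))/Q) = Z/2Z.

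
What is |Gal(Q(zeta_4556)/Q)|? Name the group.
|Gal(Q(zeta_4556)/Q)| = phi(4556) = 2112; group ≅ (Z/4556Z)^* ≅ Z/2Z × Z/16Z × Z/66Z

The n-th cyclotomic polynomial Φ_4556(x) is the minimal polynomial of zeta_4556 over Q and has degree phi(4556) = 2112. So Q(zeta_4556) is a degree-2112 Galois extension with Galois group (Z/4556Z)^*. By CRT, (Z/4556Z)^* ≅ (Z/4Z)^* × (Z/17Z)^* × (Z/67Z)^*. Each prime-power unit group is (Z/4Z)^* ≅ Z/2Z; (Z/17Z)^* ≅ Z/16Z; (Z/67Z)^* ≅ Z/66Z. Hence Gal(Q(zeta_4556)/Q) ≅ Z/2Z × Z/16Z × Z/66Z.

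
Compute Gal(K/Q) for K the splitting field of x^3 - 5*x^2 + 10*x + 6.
Gal(K/Q) = S_3 (symmetric group of order 6)

Compute the discriminant of x^3 + (-5)*x^2 + (10)*x + (6): Δ = -4872. Since Δ is not a rational square, the Galois group is not contained in A_3; it must be the full S_3 (irreducibility of the cubic rules out anything smaller).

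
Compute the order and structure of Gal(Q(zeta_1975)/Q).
|Gal(Q(zeta_1975)/Q)| = phi(1975) = 1560; group ≅ (Z/1975Z)^* ≅ Z/20Z × Z/78Z

The n-th cyclotomic polynomial Φ_1975(x) is the minimal polynomial of zeta_1975 over Q and has degree phi(1975) = 1560. So Q(zeta_1975) is a degree-1560 Galois extension with Galois group (Z/1975Z)^*. By CRT, (Z/1975Z)^* ≅ (Z/25Z)^* × (Z/79Z)^*. Each prime-power unit group is (Z/25Z)^* ≅ Z/20Z; (Z/79Z)^* ≅ Z/78Z. Hence Gal(Q(zeta_1975)/Q) ≅ Z/20Z × Z/78Z.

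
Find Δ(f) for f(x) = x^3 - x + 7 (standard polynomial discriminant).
Δ = -1319

For a depressed cubic x^3 + p x + q the discriminant is Δ = -4 p^3 - 27 q^2 = -4*(-1)^3 - 27*(7)^2 = 4 - 1323 = -1319.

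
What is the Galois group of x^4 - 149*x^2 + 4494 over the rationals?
Gal(K/Q) = V_4 (Klein four-group, Z/2Z × Z/2Z)

f factors as (x^2 - 107)(x^2 - 42), so the splitting field is K = Q(sqrt(107), sqrt(42)). The elements 107, 42, 4494 are all non-squares in Q, so sqrt(107) and sqrt(42) generate independent quadratic extensions. Thus [K:Q] = 4 and Gal(K/Q) is generated by the two order-2 automorphisms sqrt(107) ↦ -sqrt(107) and sqrt(42) ↦ -sqrt(42), giving V_4.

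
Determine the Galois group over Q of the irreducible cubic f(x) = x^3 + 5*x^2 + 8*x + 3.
Gal(K/Q) = S_3 (symmetric group of order 6)

Compute the discriminant of x^3 + (5)*x^2 + (8)*x + (3): Δ = -31. Since Δ is not a rational square, the Galois group is not contained in A_3; it must be the full S_3 (irreducibility of the cubic rules out anything smaller).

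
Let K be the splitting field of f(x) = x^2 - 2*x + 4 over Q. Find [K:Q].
[K:Q] = 2

The discriminant of x^2 + (-2)*x + (4) is b^2 - 4c = 4 - (16) = -12. Since -12 is not a perfect square in Q, the polynomial is irreducible over Q. Its two roots generate a degree-2 extension, so [K:Q] = 2.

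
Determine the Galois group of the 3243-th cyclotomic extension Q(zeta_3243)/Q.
|Gal(Q(zeta_3243)/Q)| = phi(3243) = 2024; group ≅ (Z/3243Z)^* ≅ Z/2Z × Z/22Z × Z/46Z

The n-th cyclotomic polynomial Φ_3243(x) is the minimal polynomial of zeta_3243 over Q and has degree phi(3243) = 2024. So Q(zeta_3243) is a degree-2024 Galois extension with Galois group (Z/3243Z)^*. By CRT, (Z/3243Z)^* ≅ (Z/3Z)^* × (Z/23Z)^* × (Z/47Z)^*. Each prime-power unit group is (Z/3Z)^* ≅ Z/2Z; (Z/23Z)^* ≅ Z/22Z; (Z/47Z)^* ≅ Z/46Z. Hence Gal(Q(zeta_3243)/Q) ≅ Z/2Z × Z/22Z × Z/46Z.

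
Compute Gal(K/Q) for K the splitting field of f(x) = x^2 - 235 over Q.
Gal(K/Q) = Z/2Z (cyclic of order 2)

x^2 - 235 is irreducible over Q since 235 is not a rational square. The splitting field Q(sqrt(235)) has degree 2 over Q, and its unique nontrivial automorphism is sqrt(235) ↦ -sqrt(235). Hence Gal(Q(sqrt(235))/Q) = Z/2Z.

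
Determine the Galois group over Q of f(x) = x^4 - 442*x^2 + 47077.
Gal(K/Q) = V_4 (Klein four-group, Z/2Z × Z/2Z)

f factors as (x^2 - 179)(x^2 - 263), so the splitting field is K = Q(sqrt(179), sqrt(263)). The elements 179, 263, 47077 are all non-squares in Q, so sqrt(179) and sqrt(263) generate independent quadratic extensions. Thus [K:Q] = 4 and Gal(K/Q) is generated by the two order-2 automorphisms sqrt(179) ↦ -sqrt(179) and sqrt(263) ↦ -sqrt(263), giving V_4.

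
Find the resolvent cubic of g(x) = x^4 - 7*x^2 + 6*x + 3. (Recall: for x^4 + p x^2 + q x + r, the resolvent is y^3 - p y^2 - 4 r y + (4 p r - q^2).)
h(y) = y^3 + 7*y^2 - 12*y - 120

Identify coefficients: p = -7, q = 6, r = 3.
Plug into h(y) = y^3 - p y^2 - 4 r y + (4 p r - q^2):
  h(y) = y^3 - (-7) y^2 - 4*(3) y + (4*(-7)*(3) - (6)^2)
       = y^3 + (7) y^2 + (-12) y + (-120).
Simplifying: h(y) = y^3 + 7*y^2 - 12*y - 120.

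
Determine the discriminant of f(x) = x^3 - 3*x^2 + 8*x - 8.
Δ = -608

For x^3 + a x^2 + b x + c the discriminant is Δ = 18 a b c - 4 a^3 c + a^2 b^2 - 4 b^3 - 27 c^2.
Plug a = -3, b = 8, c = -8:
  18*(-3)*(8)*(-8) - 4*(-3)^3*(-8) + (-3)^2*(8)^2 - 4*(8)^3 - 27*(-8)^2
  = 3456 + (-864) + 576 + (-2048) + (-1728)
  = -608.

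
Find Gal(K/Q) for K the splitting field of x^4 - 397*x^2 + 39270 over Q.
Gal(K/Q) = V_4 (Klein four-group, Z/2Z × Z/2Z)

f factors as (x^2 - 210)(x^2 - 187), so the splitting field is K = Q(sqrt(210), sqrt(187)). The elements 210, 187, 39270 are all non-squares in Q, so sqrt(210) and sqrt(187) generate independent quadratic extensions. Thus [K:Q] = 4 and Gal(K/Q) is generated by the two order-2 automorphisms sqrt(210) ↦ -sqrt(210) and sqrt(187) ↦ -sqrt(187), giving V_4.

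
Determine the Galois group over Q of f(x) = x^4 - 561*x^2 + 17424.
Gal(K/Q) = Z/2Z (cyclic of order 2)

f factors as (x^2 - 528)(x^2 - 33), so the splitting field is K = Q(sqrt(528), sqrt(33)). The squarefree part of 528 is 33 and the squarefree part of 33 is also 33, so sqrt(528) and sqrt(33) are both rational multiples of sqrt(33). Hence Q(sqrt(528)) = Q(sqrt(33)) = Q(sqrt(33)), and the splitting field collapses to a single degree-2 extension with Galois group Z/2Z.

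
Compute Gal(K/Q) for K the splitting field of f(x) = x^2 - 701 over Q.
Gal(K/Q) = Z/2Z (cyclic of order 2)

x^2 - 701 is irreducible over Q since 701 is not a rational square. The splitting field Q(sqrt(701)) has degree 2 over Q, and its unique nontrivial automorphism is sqrt(701) ↦ -sqrt(701). Hence Gal(Q(sqrt(701))/Q) = Z/2Z.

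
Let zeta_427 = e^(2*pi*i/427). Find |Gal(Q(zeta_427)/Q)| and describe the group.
|Gal(Q(zeta_427)/Q)| = phi(427) = 360; group ≅ (Z/427Z)^* ≅ Z/6Z × Z/60Z

The n-th cyclotomic polynomial Φ_427(x) is the minimal polynomial of zeta_427 over Q and has degree phi(427) = 360. So Q(zeta_427) is a degree-360 Galois extension with Galois group (Z/427Z)^*. By CRT, (Z/427Z)^* ≅ (Z/7Z)^* × (Z/61Z)^*. Each prime-power unit group is (Z/7Z)^* ≅ Z/6Z; (Z/61Z)^* ≅ Z/60Z. Hence Gal(Q(zeta_427)/Q) ≅ Z/6Z × Z/60Z.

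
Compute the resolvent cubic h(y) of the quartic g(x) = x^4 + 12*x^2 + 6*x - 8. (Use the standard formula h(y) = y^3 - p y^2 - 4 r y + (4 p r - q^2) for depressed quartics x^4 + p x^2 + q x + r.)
h(y) = y^3 - 12*y^2 + 32*y - 420

Identify coefficients: p = 12, q = 6, r = -8.
Plug into h(y) = y^3 - p y^2 - 4 r y + (4 p r - q^2):
  h(y) = y^3 - (12) y^2 - 4*(-8) y + (4*(12)*(-8) - (6)^2)
       = y^3 + (-12) y^2 + (32) y + (-420).
Simplifying: h(y) = y^3 - 12*y^2 + 32*y - 420.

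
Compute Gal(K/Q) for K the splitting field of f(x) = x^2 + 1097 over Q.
Gal(K/Q) = Z/2Z (cyclic of order 2)

x^2 + 1097 is irreducible over Q since -1097 is not a rational square. The splitting field Q(sqrt(-1097)) has degree 2 over Q, and its unique nontrivial automorphism is sqrt(-1097) ↦ -sqrt(-1097). Hence Gal(Q(sqrt(-1097))/Q) = Z/2Z.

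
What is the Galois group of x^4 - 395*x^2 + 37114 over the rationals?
Gal(K/Q) = V_4 (Klein four-group, Z/2Z × Z/2Z)

f factors as (x^2 - 241)(x^2 - 154), so the splitting field is K = Q(sqrt(241), sqrt(154)). The elements 241, 154, 37114 are all non-squares in Q, so sqrt(241) and sqrt(154) generate independent quadratic extensions. Thus [K:Q] = 4 and Gal(K/Q) is generated by the two order-2 automorphisms sqrt(241) ↦ -sqrt(241) and sqrt(154) ↦ -sqrt(154), giving V_4.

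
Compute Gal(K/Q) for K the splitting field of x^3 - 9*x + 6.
Gal(K/Q) = S_3 (symmetric group of order 6)

Compute the discriminant of x^3 + (0)*x^2 + (-9)*x + (6): Δ = 1944. Since Δ is not a rational square, the Galois group is not contained in A_3; it must be the full S_3 (irreducibility of the cubic rules out anything smaller).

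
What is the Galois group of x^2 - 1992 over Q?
Gal(K/Q) = Z/2Z (cyclic of order 2)

x^2 - 1992 is irreducible over Q since 1992 is not a rational square. The splitting field Q(sqrt(1992)) has degree 2 over Q, and its unique nontrivial automorphism is sqrt(1992) ↦ -sqrt(1992). Hence Gal(Q(sqrt(1992))/Q) = Z/2Z.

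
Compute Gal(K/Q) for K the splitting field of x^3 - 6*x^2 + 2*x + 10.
Gal(K/Q) = S_3 (symmetric group of order 6)

Compute the discriminant of x^3 + (-6)*x^2 + (2)*x + (10): Δ = 3892. Since Δ is not a rational square, the Galois group is not contained in A_3; it must be the full S_3 (irreducibility of the cubic rules out anything smaller).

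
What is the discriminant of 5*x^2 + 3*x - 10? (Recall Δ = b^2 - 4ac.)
Δ = 209

For a quadratic a x^2 + b x + c the discriminant is Δ = b^2 - 4ac = (3)^2 - 4*(5)*(-10) = 9 - (-200) = 209.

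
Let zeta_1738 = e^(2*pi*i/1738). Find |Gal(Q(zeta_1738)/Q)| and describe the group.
|Gal(Q(zeta_1738)/Q)| = phi(1738) = 780; group ≅ (Z/1738Z)^* ≅ Z/10Z × Z/78Z

The n-th cyclotomic polynomial Φ_1738(x) is the minimal polynomial of zeta_1738 over Q and has degree phi(1738) = 780. So Q(zeta_1738) is a degree-780 Galois extension with Galois group (Z/1738Z)^*. By CRT, (Z/1738Z)^* ≅ (Z/2Z)^* × (Z/11Z)^* × (Z/79Z)^*. Each prime-power unit group is (Z/2Z)^* ≅ trivial group (order 1); (Z/11Z)^* ≅ Z/10Z; (Z/79Z)^* ≅ Z/78Z. Hence Gal(Q(zeta_1738)/Q) ≅ Z/10Z × Z/78Z.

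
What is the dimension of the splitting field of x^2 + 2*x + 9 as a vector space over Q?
[K:Q] = 2

The discriminant of x^2 + (2)*x + (9) is b^2 - 4c = 4 - (36) = -32. Since -32 is not a perfect square in Q, the polynomial is irreducible over Q. Its two roots generate a degree-2 extension, so [K:Q] = 2.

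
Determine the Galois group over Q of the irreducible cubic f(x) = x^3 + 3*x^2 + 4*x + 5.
Gal(K/Q) = S_3 (symmetric group of order 6)

Compute the discriminant of x^3 + (3)*x^2 + (4)*x + (5): Δ = -247. Since Δ is not a rational square, the Galois group is not contained in A_3; it must be the full S_3 (irreducibility of the cubic rules out anything smaller).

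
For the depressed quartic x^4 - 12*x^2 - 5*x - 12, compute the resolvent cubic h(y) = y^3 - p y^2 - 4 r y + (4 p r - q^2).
h(y) = y^3 + 12*y^2 + 48*y + 551

Identify coefficients: p = -12, q = -5, r = -12.
Plug into h(y) = y^3 - p y^2 - 4 r y + (4 p r - q^2):
  h(y) = y^3 - (-12) y^2 - 4*(-12) y + (4*(-12)*(-12) - (-5)^2)
       = y^3 + (12) y^2 + (48) y + (551).
Simplifying: h(y) = y^3 + 12*y^2 + 48*y + 551.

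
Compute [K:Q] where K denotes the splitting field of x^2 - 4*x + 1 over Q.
[K:Q] = 2

The discriminant of x^2 + (-4)*x + (1) is b^2 - 4c = 16 - (4) = 12. Since 12 is not a perfect square in Q, the polynomial is irreducible over Q. Its two roots generate a degree-2 extension, so [K:Q] = 2.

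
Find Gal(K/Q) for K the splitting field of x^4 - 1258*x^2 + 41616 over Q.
Gal(K/Q) = Z/2Z (cyclic of order 2)

f factors as (x^2 - 1224)(x^2 - 34), so the splitting field is K = Q(sqrt(1224), sqrt(34)). The squarefree part of 1224 is 34 and the squarefree part of 34 is also 34, so sqrt(1224) and sqrt(34) are both rational multiples of sqrt(34). Hence Q(sqrt(1224)) = Q(sqrt(34)) = Q(sqrt(34)), and the splitting field collapses to a single degree-2 extension with Galois group Z/2Z.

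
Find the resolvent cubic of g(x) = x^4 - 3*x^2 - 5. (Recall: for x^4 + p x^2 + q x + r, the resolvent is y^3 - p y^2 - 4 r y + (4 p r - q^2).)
h(y) = y^3 + 3*y^2 + 20*y + 60

Identify coefficients: p = -3, q = 0, r = -5.
Plug into h(y) = y^3 - p y^2 - 4 r y + (4 p r - q^2):
  h(y) = y^3 - (-3) y^2 - 4*(-5) y + (4*(-3)*(-5) - (0)^2)
       = y^3 + (3) y^2 + (20) y + (60).
Simplifying: h(y) = y^3 + 3*y^2 + 20*y + 60.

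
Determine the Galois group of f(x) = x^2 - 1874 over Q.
Gal(K/Q) = Z/2Z (cyclic of order 2)

x^2 - 1874 is irreducible over Q since 1874 is not a rational square. The splitting field Q(sqrt(1874)) has degree 2 over Q, and its unique nontrivial automorphism is sqrt(1874) ↦ -sqrt(1874). Hence Gal(Q(sqrt(1874))/Q) = Z/2Z.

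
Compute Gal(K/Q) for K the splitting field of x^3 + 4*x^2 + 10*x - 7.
Gal(K/Q) = S_3 (symmetric group of order 6)

Compute the discriminant of x^3 + (4)*x^2 + (10)*x + (-7): Δ = -6971. Since Δ is not a rational square, the Galois group is not contained in A_3; it must be the full S_3 (irreducibility of the cubic rules out anything smaller).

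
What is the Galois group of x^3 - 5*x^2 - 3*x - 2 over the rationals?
Gal(K/Q) = S_3 (symmetric group of order 6)

Compute the discriminant of x^3 + (-5)*x^2 + (-3)*x + (-2): Δ = -1315. Since Δ is not a rational square, the Galois group is not contained in A_3; it must be the full S_3 (irreducibility of the cubic rules out anything smaller).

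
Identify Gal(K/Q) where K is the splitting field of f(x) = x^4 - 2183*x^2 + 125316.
Gal(K/Q) = Z/2Z (cyclic of order 2)

f factors as (x^2 - 2124)(x^2 - 59), so the splitting field is K = Q(sqrt(2124), sqrt(59)). The squarefree part of 2124 is 59 and the squarefree part of 59 is also 59, so sqrt(2124) and sqrt(59) are both rational multiples of sqrt(59). Hence Q(sqrt(2124)) = Q(sqrt(59)) = Q(sqrt(59)), and the splitting field collapses to a single degree-2 extension with Galois group Z/2Z.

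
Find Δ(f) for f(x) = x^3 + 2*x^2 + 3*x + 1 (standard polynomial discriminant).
Δ = -23

For x^3 + a x^2 + b x + c the discriminant is Δ = 18 a b c - 4 a^3 c + a^2 b^2 - 4 b^3 - 27 c^2.
Plug a = 2, b = 3, c = 1:
  18*(2)*(3)*(1) - 4*(2)^3*(1) + (2)^2*(3)^2 - 4*(3)^3 - 27*(1)^2
  = 108 + (-32) + 36 + (-108) + (-27)
  = -23.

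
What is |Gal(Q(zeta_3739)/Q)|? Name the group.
|Gal(Q(zeta_3739)/Q)| = phi(3739) = 3738; group ≅ (Z/3739Z)^* ≅ Z/3738Z

The n-th cyclotomic polynomial Φ_3739(x) is the minimal polynomial of zeta_3739 over Q and has degree phi(3739) = 3738. So Q(zeta_3739) is a degree-3738 Galois extension with Galois group (Z/3739Z)^*. (Z/3739Z)^* is cyclic since 3739 is an odd prime power (or 4). Hence Gal(Q(zeta_3739)/Q) ≅ Z/3738Z.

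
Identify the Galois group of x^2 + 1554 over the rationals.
Gal(K/Q) = Z/2Z (cyclic of order 2)

x^2 + 1554 is irreducible over Q since -1554 is not a rational square. The splitting field Q(sqrt(-1554)) has degree 2 over Q, and its unique nontrivial automorphism is sqrt(-1554) ↦ -sqrt(-1554). Hence Gal(Q(sqrt(-1554))/Q) = Z/2Z.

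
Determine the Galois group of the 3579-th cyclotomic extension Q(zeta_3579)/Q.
|Gal(Q(zeta_3579)/Q)| = phi(3579) = 2384; group ≅ (Z/3579Z)^* ≅ Z/2Z × Z/1192Z

The n-th cyclotomic polynomial Φ_3579(x) is the minimal polynomial of zeta_3579 over Q and has degree phi(3579) = 2384. So Q(zeta_3579) is a degree-2384 Galois extension with Galois group (Z/3579Z)^*. By CRT, (Z/3579Z)^* ≅ (Z/3Z)^* × (Z/1193Z)^*. Each prime-power unit group is (Z/3Z)^* ≅ Z/2Z; (Z/1193Z)^* ≅ Z/1192Z. Hence Gal(Q(zeta_3579)/Q) ≅ Z/2Z × Z/1192Z.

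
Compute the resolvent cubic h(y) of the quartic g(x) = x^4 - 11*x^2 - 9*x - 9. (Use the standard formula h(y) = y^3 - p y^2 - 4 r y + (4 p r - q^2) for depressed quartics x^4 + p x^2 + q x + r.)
h(y) = y^3 + 11*y^2 + 36*y + 315

Identify coefficients: p = -11, q = -9, r = -9.
Plug into h(y) = y^3 - p y^2 - 4 r y + (4 p r - q^2):
  h(y) = y^3 - (-11) y^2 - 4*(-9) y + (4*(-11)*(-9) - (-9)^2)
       = y^3 + (11) y^2 + (36) y + (315).
Simplifying: h(y) = y^3 + 11*y^2 + 36*y + 315.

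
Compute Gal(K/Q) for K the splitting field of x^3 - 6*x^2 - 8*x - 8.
Gal(K/Q) = S_3 (symmetric group of order 6)

Compute the discriminant of x^3 + (-6)*x^2 + (-8)*x + (-8): Δ = -11200. Since Δ is not a rational square, the Galois group is not contained in A_3; it must be the full S_3 (irreducibility of the cubic rules out anything smaller).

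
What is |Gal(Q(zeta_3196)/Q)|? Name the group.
|Gal(Q(zeta_3196)/Q)| = phi(3196) = 1472; group ≅ (Z/3196Z)^* ≅ Z/2Z × Z/16Z × Z/46Z

The n-th cyclotomic polynomial Φ_3196(x) is the minimal polynomial of zeta_3196 over Q and has degree phi(3196) = 1472. So Q(zeta_3196) is a degree-1472 Galois extension with Galois group (Z/3196Z)^*. By CRT, (Z/3196Z)^* ≅ (Z/4Z)^* × (Z/17Z)^* × (Z/47Z)^*. Each prime-power unit group is (Z/4Z)^* ≅ Z/2Z; (Z/17Z)^* ≅ Z/16Z; (Z/47Z)^* ≅ Z/46Z. Hence Gal(Q(zeta_3196)/Q) ≅ Z/2Z × Z/16Z × Z/46Z.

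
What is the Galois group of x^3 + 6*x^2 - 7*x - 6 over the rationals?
Gal(K/Q) = S_3 (symmetric group of order 6)

Compute the discriminant of x^3 + (6)*x^2 + (-7)*x + (-6): Δ = 11884. Since Δ is not a rational square, the Galois group is not contained in A_3; it must be the full S_3 (irreducibility of the cubic rules out anything smaller).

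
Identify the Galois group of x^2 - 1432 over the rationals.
Gal(K/Q) = Z/2Z (cyclic of order 2)

x^2 - 1432 is irreducible over Q since 1432 is not a rational square. The splitting field Q(sqrt(1432)) has degree 2 over Q, and its unique nontrivial automorphism is sqrt(1432) ↦ -sqrt(1432). Hence Gal(Q(sqrt(1432))/Q) = Z/2Z.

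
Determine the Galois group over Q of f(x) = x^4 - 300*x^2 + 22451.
Gal(K/Q) = V_4 (Klein four-group, Z/2Z × Z/2Z)

f factors as (x^2 - 157)(x^2 - 143), so the splitting field is K = Q(sqrt(157), sqrt(143)). The elements 157, 143, 22451 are all non-squares in Q, so sqrt(157) and sqrt(143) generate independent quadratic extensions. Thus [K:Q] = 4 and Gal(K/Q) is generated by the two order-2 automorphisms sqrt(157) ↦ -sqrt(157) and sqrt(143) ↦ -sqrt(143), giving V_4.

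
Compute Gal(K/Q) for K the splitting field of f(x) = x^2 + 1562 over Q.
Gal(K/Q) = Z/2Z (cyclic of order 2)

x^2 + 1562 is irreducible over Q since -1562 is not a rational square. The splitting field Q(sqrt(-1562)) has degree 2 over Q, and its unique nontrivial automorphism is sqrt(-1562) ↦ -sqrt(-1562). Hence Gal(Q(sqrt(-1562))/Q) = Z/2Z.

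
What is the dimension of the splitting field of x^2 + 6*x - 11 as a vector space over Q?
[K:Q] = 2

The discriminant of x^2 + (6)*x + (-11) is b^2 - 4c = 36 - (-44) = 80. Since 80 is not a perfect square in Q, the polynomial is irreducible over Q. Its two roots generate a degree-2 extension, so [K:Q] = 2.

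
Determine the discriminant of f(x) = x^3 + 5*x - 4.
Δ = -932

For a depressed cubic x^3 + p x + q the discriminant is Δ = -4 p^3 - 27 q^2 = -4*(5)^3 - 27*(-4)^2 = -500 - 432 = -932.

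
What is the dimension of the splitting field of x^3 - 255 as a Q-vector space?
[K:Q] = 6

x^3 - 255 has one real root r = 255^(1/3) and two complex roots r*zeta_3, r*zeta_3^2 where zeta_3 = e^(2*pi*i/3). The splitting field is Q(r, zeta_3). [Q(r):Q] = 3 and [Q(zeta_3):Q] = 2 with gcd = 1, so [Q(r, zeta_3):Q] = 3 * 2 = 6.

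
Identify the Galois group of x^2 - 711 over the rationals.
Gal(K/Q) = Z/2Z (cyclic of order 2)

x^2 - 711 is irreducible over Q since 711 is not a rational square. The splitting field Q(sqrt(711)) has degree 2 over Q, and its unique nontrivial automorphism is sqrt(711) ↦ -sqrt(711). Hence Gal(Q(sqrt(711))/Q) = Z/2Z.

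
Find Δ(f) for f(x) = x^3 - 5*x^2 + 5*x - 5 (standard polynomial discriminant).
Δ = -800

For x^3 + a x^2 + b x + c the discriminant is Δ = 18 a b c - 4 a^3 c + a^2 b^2 - 4 b^3 - 27 c^2.
Plug a = -5, b = 5, c = -5:
  18*(-5)*(5)*(-5) - 4*(-5)^3*(-5) + (-5)^2*(5)^2 - 4*(5)^3 - 27*(-5)^2
  = 2250 + (-2500) + 625 + (-500) + (-675)
  = -800.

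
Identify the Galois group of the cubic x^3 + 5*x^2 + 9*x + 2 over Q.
Gal(K/Q) = S_3 (symmetric group of order 6)

Compute the discriminant of x^3 + (5)*x^2 + (9)*x + (2): Δ = -379. Since Δ is not a rational square, the Galois group is not contained in A_3; it must be the full S_3 (irreducibility of the cubic rules out anything smaller).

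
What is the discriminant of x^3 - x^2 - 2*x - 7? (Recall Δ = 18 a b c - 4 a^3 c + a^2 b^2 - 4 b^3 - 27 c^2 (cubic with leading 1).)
Δ = -1567

For x^3 + a x^2 + b x + c the discriminant is Δ = 18 a b c - 4 a^3 c + a^2 b^2 - 4 b^3 - 27 c^2.
Plug a = -1, b = -2, c = -7:
  18*(-1)*(-2)*(-7) - 4*(-1)^3*(-7) + (-1)^2*(-2)^2 - 4*(-2)^3 - 27*(-7)^2
  = -252 + (-28) + 4 + (32) + (-1323)
  = -1567.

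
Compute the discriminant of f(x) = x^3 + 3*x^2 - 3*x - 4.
Δ = 837

For x^3 + a x^2 + b x + c the discriminant is Δ = 18 a b c - 4 a^3 c + a^2 b^2 - 4 b^3 - 27 c^2.
Plug a = 3, b = -3, c = -4:
  18*(3)*(-3)*(-4) - 4*(3)^3*(-4) + (3)^2*(-3)^2 - 4*(-3)^3 - 27*(-4)^2
  = 648 + (432) + 81 + (108) + (-432)
  = 837.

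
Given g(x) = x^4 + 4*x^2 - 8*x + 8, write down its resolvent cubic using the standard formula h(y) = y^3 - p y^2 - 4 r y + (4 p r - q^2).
h(y) = y^3 - 4*y^2 - 32*y + 64

Identify coefficients: p = 4, q = -8, r = 8.
Plug into h(y) = y^3 - p y^2 - 4 r y + (4 p r - q^2):
  h(y) = y^3 - (4) y^2 - 4*(8) y + (4*(4)*(8) - (-8)^2)
       = y^3 + (-4) y^2 + (-32) y + (64).
Simplifying: h(y) = y^3 - 4*y^2 - 32*y + 64.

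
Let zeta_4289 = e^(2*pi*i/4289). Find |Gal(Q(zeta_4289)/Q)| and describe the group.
|Gal(Q(zeta_4289)/Q)| = phi(4289) = 4288; group ≅ (Z/4289Z)^* ≅ Z/4288Z

The n-th cyclotomic polynomial Φ_4289(x) is the minimal polynomial of zeta_4289 over Q and has degree phi(4289) = 4288. So Q(zeta_4289) is a degree-4288 Galois extension with Galois group (Z/4289Z)^*. (Z/4289Z)^* is cyclic since 4289 is an odd prime power (or 4). Hence Gal(Q(zeta_4289)/Q) ≅ Z/4288Z.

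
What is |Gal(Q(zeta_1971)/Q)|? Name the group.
|Gal(Q(zeta_1971)/Q)| = phi(1971) = 1296; group ≅ (Z/1971Z)^* ≅ Z/18Z × Z/72Z

The n-th cyclotomic polynomial Φ_1971(x) is the minimal polynomial of zeta_1971 over Q and has degree phi(1971) = 1296. So Q(zeta_1971) is a degree-1296 Galois extension with Galois group (Z/1971Z)^*. By CRT, (Z/1971Z)^* ≅ (Z/27Z)^* × (Z/73Z)^*. Each prime-power unit group is (Z/27Z)^* ≅ Z/18Z; (Z/73Z)^* ≅ Z/72Z. Hence Gal(Q(zeta_1971)/Q) ≅ Z/18Z × Z/72Z.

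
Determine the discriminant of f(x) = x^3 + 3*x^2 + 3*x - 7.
Δ = -1728

For x^3 + a x^2 + b x + c the discriminant is Δ = 18 a b c - 4 a^3 c + a^2 b^2 - 4 b^3 - 27 c^2.
Plug a = 3, b = 3, c = -7:
  18*(3)*(3)*(-7) - 4*(3)^3*(-7) + (3)^2*(3)^2 - 4*(3)^3 - 27*(-7)^2
  = -1134 + (756) + 81 + (-108) + (-1323)
  = -1728.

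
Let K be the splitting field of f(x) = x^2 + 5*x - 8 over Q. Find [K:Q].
[K:Q] = 2

The discriminant of x^2 + (5)*x + (-8) is b^2 - 4c = 25 - (-32) = 57. Since 57 is not a perfect square in Q, the polynomial is irreducible over Q. Its two roots generate a degree-2 extension, so [K:Q] = 2.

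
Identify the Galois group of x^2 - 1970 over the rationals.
Gal(K/Q) = Z/2Z (cyclic of order 2)

x^2 - 1970 is irreducible over Q since 1970 is not a rational square. The splitting field Q(sqrt(1970)) has degree 2 over Q, and its unique nontrivial automorphism is sqrt(1970) ↦ -sqrt(1970). Hence Gal(Q(sqrt(1970))/Q) = Z/2Z.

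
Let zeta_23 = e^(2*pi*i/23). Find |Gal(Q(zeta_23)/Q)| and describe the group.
|Gal(Q(zeta_23)/Q)| = phi(23) = 22; group ≅ (Z/23Z)^* ≅ Z/22Z

The n-th cyclotomic polynomial Φ_23(x) is the minimal polynomial of zeta_23 over Q and has degree phi(23) = 22. So Q(zeta_23) is a degree-22 Galois extension with Galois group (Z/23Z)^*. (Z/23Z)^* is cyclic since 23 is an odd prime power (or 4). Hence Gal(Q(zeta_23)/Q) ≅ Z/22Z.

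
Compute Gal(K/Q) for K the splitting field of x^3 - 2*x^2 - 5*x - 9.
Gal(K/Q) = S_3 (symmetric group of order 6)

Compute the discriminant of x^3 + (-2)*x^2 + (-5)*x + (-9): Δ = -3495. Since Δ is not a rational square, the Galois group is not contained in A_3; it must be the full S_3 (irreducibility of the cubic rules out anything smaller).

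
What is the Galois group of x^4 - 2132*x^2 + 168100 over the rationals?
Gal(K/Q) = Z/2Z (cyclic of order 2)

f factors as (x^2 - 82)(x^2 - 2050), so the splitting field is K = Q(sqrt(82), sqrt(2050)). The squarefree part of 82 is 82 and the squarefree part of 2050 is also 82, so sqrt(82) and sqrt(2050) are both rational multiples of sqrt(82). Hence Q(sqrt(82)) = Q(sqrt(2050)) = Q(sqrt(82)), and the splitting field collapses to a single degree-2 extension with Galois group Z/2Z.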